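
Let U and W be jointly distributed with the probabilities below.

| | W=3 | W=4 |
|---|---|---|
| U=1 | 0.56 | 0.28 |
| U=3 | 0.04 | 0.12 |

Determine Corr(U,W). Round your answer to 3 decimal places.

0.312

E[U] = 1.32,  E[W] = 3.4
E[UW] = 4.6
Cov(U,W) = E[UW] − E[U]E[W] = 4.6 − (1.32)(3.4) = 0.112
V(U) = 0.5376,  V(W) = 0.24
ρ = 0.112 / √(0.5376·0.24) ≈ 0.312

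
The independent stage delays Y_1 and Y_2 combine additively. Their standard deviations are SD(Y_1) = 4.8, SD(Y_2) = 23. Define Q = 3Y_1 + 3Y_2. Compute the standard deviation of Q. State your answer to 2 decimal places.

70.49

V(Y_1) = 23.04, V(Y_2) = 529
By independence, V(Q) = (3)²V(Y_1) + (3)²V(Y_2)
= (3)²·23.04 + (3)²·529 = 4968.36
SD(Q) = √4968.36 ≈ 70.49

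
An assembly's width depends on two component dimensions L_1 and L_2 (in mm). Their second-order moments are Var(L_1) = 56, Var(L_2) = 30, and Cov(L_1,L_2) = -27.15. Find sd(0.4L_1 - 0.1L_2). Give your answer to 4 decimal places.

3.3811

Var(0.4L_1 - 0.1L_2) = (0.4)²·Var(L_1) + (-0.1)²·Var(L_2) + 2·(0.4)·(-0.1)·Cov(L_1,L_2)
= 0.16·56 + 0.01·30 + -0.08·-27.15 = 11.432
sd(0.4L_1 - 0.1L_2) = √11.432 ≈ 3.3811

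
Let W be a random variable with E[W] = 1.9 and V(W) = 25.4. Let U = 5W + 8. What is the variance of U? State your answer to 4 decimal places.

635.0000

V(5W + 8) = (5)²·V(W) = 25·25.4 = 635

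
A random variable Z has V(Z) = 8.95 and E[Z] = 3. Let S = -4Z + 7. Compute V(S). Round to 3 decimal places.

V(-4Z + 7) = (-4)²·V(Z) = 16·8.95 = 143.2

143.200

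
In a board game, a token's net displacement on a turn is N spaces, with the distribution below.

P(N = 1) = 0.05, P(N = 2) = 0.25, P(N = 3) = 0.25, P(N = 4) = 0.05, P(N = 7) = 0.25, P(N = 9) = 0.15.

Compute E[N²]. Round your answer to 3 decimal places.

28.500

E[N²] = (1)²(0.05) + (2)²(0.25) + (3)²(0.25) + (4)²(0.05) + (7)²(0.25) + (9)²(0.15) = 28.5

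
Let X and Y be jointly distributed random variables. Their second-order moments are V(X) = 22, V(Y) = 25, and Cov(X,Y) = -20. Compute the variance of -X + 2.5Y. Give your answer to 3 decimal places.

V(-X + 2.5Y) = (-1)²·V(X) + (2.5)²·V(Y) + 2·(-1)·(2.5)·Cov(X,Y)
= 1·22 + 6.25·25 + -5·-20 = 278.25

278.250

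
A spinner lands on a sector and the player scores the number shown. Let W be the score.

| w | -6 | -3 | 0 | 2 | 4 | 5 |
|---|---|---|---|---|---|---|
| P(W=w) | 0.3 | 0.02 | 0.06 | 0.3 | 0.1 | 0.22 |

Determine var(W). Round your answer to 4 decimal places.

E[W] = (-6)(0.3) + (-3)(0.02) + (0)(0.06) + (2)(0.3) + (4)(0.1) + (5)(0.22) = 0.24
E[W²] = (-6)²(0.3) + (-3)²(0.02) + (0)²(0.06) + (2)²(0.3) + (4)²(0.1) + (5)²(0.22) = 19.28
var(W) = E[W²] − (E[W])² = 19.28 − (0.24)² = 19.2224

19.2224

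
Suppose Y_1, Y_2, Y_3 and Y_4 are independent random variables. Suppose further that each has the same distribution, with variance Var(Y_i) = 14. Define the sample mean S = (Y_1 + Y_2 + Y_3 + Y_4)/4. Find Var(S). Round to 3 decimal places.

3.500

By independence, Var(S) = (0.25)²Var(Y_1) + (0.25)²Var(Y_2) + (0.25)²Var(Y_3) + (0.25)²Var(Y_4)
= (0.25)²·14 + (0.25)²·14 + (0.25)²·14 + (0.25)²·14 = 3.5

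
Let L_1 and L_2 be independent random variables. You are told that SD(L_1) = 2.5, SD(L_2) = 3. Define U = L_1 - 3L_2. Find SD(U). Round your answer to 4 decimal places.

9.3408

var(L_1) = 6.25, var(L_2) = 9
By independence, var(U) = (1)²var(L_1) + (-3)²var(L_2)
= (1)²·6.25 + (-3)²·9 = 87.25
SD(U) = √87.25 ≈ 9.3408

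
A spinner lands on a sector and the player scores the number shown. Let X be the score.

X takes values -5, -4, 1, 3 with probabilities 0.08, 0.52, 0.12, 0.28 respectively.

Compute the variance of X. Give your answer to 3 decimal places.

E[X] = (-5)(0.08) + (-4)(0.52) + (1)(0.12) + (3)(0.28) = -1.52
E[X²] = (-5)²(0.08) + (-4)²(0.52) + (1)²(0.12) + (3)²(0.28) = 12.96
V(X) = E[X²] − (E[X])² = 12.96 − (-1.52)² = 10.6496

10.650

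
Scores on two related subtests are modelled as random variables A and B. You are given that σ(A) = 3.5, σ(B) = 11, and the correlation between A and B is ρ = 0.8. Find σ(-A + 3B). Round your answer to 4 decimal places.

30.2729

var(A) = (3.5)² = 12.25;  var(B) = (11)² = 121
cov(A,B) = ρ·σ(A)·σ(B) = 0.8·3.5·11 = 30.8
var(-A + 3B) = (-1)²·var(A) + (3)²·var(B) + 2·(-1)·(3)·cov(A,B)
= 1·12.25 + 9·121 + -6·30.8 = 916.45
σ(-A + 3B) = √916.45 ≈ 30.2729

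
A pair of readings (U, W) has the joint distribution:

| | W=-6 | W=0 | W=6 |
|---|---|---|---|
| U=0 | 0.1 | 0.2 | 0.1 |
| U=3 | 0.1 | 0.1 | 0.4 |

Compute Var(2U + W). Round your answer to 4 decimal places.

39.2400

E[U] = 1.8,  E[W] = 1.8,  E[UW] = 5.4
Var(U) = 5.4 − (1.8)² = 2.16;  Var(W) = 25.2 − (1.8)² = 21.96
Cov(U,W) = 5.4 − (1.8)(1.8) = 2.16
Var(2U + W) = (2)²·2.16 + (1)²·21.96 + 2·(2)·(1)·2.16 = 39.24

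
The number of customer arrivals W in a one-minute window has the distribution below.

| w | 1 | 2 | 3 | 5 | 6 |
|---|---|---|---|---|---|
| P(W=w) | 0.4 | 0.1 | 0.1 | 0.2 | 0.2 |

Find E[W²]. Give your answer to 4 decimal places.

E[W²] = (1)²(0.4) + (2)²(0.1) + (3)²(0.1) + (5)²(0.2) + (6)²(0.2) = 13.9

13.9000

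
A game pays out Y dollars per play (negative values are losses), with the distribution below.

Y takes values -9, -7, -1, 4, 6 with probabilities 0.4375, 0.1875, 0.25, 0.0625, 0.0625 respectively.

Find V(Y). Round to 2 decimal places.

24.36

E[Y] = (-9)(0.4375) + (-7)(0.1875) + (-1)(0.25) + (4)(0.0625) + (6)(0.0625) = -4.875
E[Y²] = (-9)²(0.4375) + (-7)²(0.1875) + (-1)²(0.25) + (4)²(0.0625) + (6)²(0.0625) = 48.125
V(Y) = E[Y²] − (E[Y])² = 48.125 − (-4.875)² = 24.359375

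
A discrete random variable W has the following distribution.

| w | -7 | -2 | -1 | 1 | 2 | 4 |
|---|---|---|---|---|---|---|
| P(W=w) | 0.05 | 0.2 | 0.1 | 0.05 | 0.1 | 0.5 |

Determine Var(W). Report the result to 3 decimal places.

E[W] = (-7)(0.05) + (-2)(0.2) + (-1)(0.1) + (1)(0.05) + (2)(0.1) + (4)(0.5) = 1.4
E[W²] = (-7)²(0.05) + (-2)²(0.2) + (-1)²(0.1) + (1)²(0.05) + (2)²(0.1) + (4)²(0.5) = 11.8
Var(W) = E[W²] − (E[W])² = 11.8 − (1.4)² = 9.84

9.840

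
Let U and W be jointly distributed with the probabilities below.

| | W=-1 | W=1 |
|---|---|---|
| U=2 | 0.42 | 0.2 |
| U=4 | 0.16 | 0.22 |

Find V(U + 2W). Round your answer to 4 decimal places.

5.8064

E[U] = 2.76,  E[W] = -0.16,  E[UW] = -0.2
V(U) = 8.56 − (2.76)² = 0.9424;  V(W) = 1 − (-0.16)² = 0.9744
Cov(U,W) = -0.2 − (2.76)(-0.16) = 0.2416
V(U + 2W) = (1)²·0.9424 + (2)²·0.9744 + 2·(1)·(2)·0.2416 = 5.8064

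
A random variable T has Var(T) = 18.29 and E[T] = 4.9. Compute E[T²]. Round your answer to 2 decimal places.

E[T²] = Var(T) + (E[T])² = 18.29 + (4.9)² = 42.3

42.30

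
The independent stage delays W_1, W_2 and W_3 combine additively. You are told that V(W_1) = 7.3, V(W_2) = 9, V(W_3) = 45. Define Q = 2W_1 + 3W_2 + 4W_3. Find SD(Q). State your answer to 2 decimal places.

28.81

By independence, V(Q) = (2)²V(W_1) + (3)²V(W_2) + (4)²V(W_3)
= (2)²·7.3 + (3)²·9 + (4)²·45 = 830.2
SD(Q) = √830.2 ≈ 28.81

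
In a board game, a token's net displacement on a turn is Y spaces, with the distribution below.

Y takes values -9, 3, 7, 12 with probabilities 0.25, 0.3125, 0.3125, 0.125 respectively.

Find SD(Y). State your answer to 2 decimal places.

7.12

E[Y] = (-9)(0.25) + (3)(0.3125) + (7)(0.3125) + (12)(0.125) = 2.375
E[Y²] = (-9)²(0.25) + (3)²(0.3125) + (7)²(0.3125) + (12)²(0.125) = 56.375
Var(Y) = E[Y²] − (E[Y])² = 56.375 − (2.375)² = 50.734375
SD(Y) = √50.734375 ≈ 7.12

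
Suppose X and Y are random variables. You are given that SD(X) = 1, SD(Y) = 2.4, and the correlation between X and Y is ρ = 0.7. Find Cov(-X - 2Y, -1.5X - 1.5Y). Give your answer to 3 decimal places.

26.340

Var(X) = (1)² = 1;  Var(Y) = (2.4)² = 5.76
Cov(X,Y) = ρ·SD(X)·SD(Y) = 0.7·1·2.4 = 1.68
Cov(-X - 2Y, -1.5X - 1.5Y) = (-1)(-1.5)Var(X) + (-2)(-1.5)Var(Y) + [(-1)(-1.5) + (-2)(-1.5)]Cov(X,Y)
= 1.5·1 + 3·5.76 + 4.5·1.68 = 26.34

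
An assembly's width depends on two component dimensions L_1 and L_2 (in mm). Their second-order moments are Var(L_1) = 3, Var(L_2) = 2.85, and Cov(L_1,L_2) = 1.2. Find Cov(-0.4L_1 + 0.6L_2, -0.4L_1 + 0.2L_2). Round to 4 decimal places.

0.4380

Cov(-0.4L_1 + 0.6L_2, -0.4L_1 + 0.2L_2) = (-0.4)(-0.4)Var(L_1) + (0.6)(0.2)Var(L_2) + [(-0.4)(0.2) + (0.6)(-0.4)]Cov(L_1,L_2)
= 0.16·3 + 0.12·2.85 + -0.32·1.2 = 0.438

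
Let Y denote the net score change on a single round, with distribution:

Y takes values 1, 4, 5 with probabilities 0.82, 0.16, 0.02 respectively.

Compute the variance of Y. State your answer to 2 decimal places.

1.45

E[Y] = (1)(0.82) + (4)(0.16) + (5)(0.02) = 1.56
E[Y²] = (1)²(0.82) + (4)²(0.16) + (5)²(0.02) = 3.88
var(Y) = E[Y²] − (E[Y])² = 3.88 − (1.56)² = 1.4464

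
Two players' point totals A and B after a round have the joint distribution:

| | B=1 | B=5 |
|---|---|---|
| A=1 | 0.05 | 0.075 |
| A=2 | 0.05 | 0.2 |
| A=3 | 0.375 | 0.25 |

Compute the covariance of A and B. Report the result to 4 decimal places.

-0.3500

E[A] = 2.5,  E[B] = 3.1
E[AB] = 7.4
Cov(A,B) = E[AB] − E[A]E[B] = 7.4 − (2.5)(3.1) = -0.35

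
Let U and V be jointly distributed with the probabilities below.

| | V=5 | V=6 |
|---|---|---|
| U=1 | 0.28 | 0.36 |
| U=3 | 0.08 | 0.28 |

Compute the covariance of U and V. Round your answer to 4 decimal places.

0.0992

E[U] = 1.72,  E[V] = 5.64
E[UV] = 9.8
cov(U,V) = E[UV] − E[U]E[V] = 9.8 − (1.72)(5.64) = 0.0992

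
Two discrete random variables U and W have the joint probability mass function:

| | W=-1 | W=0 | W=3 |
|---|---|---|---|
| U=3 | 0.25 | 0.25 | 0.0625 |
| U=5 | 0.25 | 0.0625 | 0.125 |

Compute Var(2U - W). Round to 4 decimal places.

E[U] = 3.875,  E[W] = 0.0625,  E[UW] = 0.4375
Var(U) = 16 − (3.875)² = 0.984375;  Var(W) = 2.1875 − (0.0625)² = 2.18359375
cov(U,W) = 0.4375 − (3.875)(0.0625) = 0.1953125
Var(2U - W) = (2)²·0.984375 + (-1)²·2.18359375 + 2·(2)·(-1)·0.1953125 = 5.33984375

5.3398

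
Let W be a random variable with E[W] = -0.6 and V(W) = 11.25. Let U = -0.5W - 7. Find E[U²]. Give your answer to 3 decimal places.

47.703

E[-0.5W - 7] = -0.5·-0.6 − 7 = -6.7
V(-0.5W - 7) = (-0.5)²·11.25 = 2.8125
E[U²] = V(U) + (E[U])² = 2.8125 + (-6.7)² = 47.7025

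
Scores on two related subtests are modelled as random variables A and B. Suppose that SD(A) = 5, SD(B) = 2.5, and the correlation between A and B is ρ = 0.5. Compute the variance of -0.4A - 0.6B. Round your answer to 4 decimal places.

9.2500

Var(A) = (5)² = 25;  Var(B) = (2.5)² = 6.25
Cov(A,B) = ρ·SD(A)·SD(B) = 0.5·5·2.5 = 6.25
Var(-0.4A - 0.6B) = (-0.4)²·Var(A) + (-0.6)²·Var(B) + 2·(-0.4)·(-0.6)·Cov(A,B)
= 0.16·25 + 0.36·6.25 + 0.48·6.25 = 9.25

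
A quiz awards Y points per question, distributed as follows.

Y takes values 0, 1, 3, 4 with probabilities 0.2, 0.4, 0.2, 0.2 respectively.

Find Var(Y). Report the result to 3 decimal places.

2.160

E[Y] = (0)(0.2) + (1)(0.4) + (3)(0.2) + (4)(0.2) = 1.8
E[Y²] = (0)²(0.2) + (1)²(0.4) + (3)²(0.2) + (4)²(0.2) = 5.4
Var(Y) = E[Y²] − (E[Y])² = 5.4 − (1.8)² = 2.16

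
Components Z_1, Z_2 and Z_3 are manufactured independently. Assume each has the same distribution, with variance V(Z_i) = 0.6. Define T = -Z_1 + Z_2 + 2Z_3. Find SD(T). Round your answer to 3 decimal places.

By independence, V(T) = (-1)²V(Z_1) + (1)²V(Z_2) + (2)²V(Z_3)
= (-1)²·0.6 + (1)²·0.6 + (2)²·0.6 = 3.6
SD(T) = √3.6 ≈ 1.897

1.897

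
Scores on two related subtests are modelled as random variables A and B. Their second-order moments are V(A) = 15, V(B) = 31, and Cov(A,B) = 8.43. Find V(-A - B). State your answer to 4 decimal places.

62.8600

V(-A - B) = (-1)²·V(A) + (-1)²·V(B) + 2·(-1)·(-1)·Cov(A,B)
= 1·15 + 1·31 + 2·8.43 = 62.86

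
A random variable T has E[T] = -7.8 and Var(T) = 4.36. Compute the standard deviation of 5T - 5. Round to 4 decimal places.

Var(5T - 5) = (5)²·4.36 = 109
sd(5T - 5) = √109 ≈ 10.4403

10.4403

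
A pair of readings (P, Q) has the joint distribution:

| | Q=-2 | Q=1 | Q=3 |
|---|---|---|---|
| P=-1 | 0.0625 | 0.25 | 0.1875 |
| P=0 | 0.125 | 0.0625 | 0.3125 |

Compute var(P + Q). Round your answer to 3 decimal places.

3.809

E[P] = -0.5,  E[Q] = 1.4375,  E[PQ] = -0.6875
var(P) = 0.5 − (-0.5)² = 0.25;  var(Q) = 5.5625 − (1.4375)² = 3.49609375
Cov(P,Q) = -0.6875 − (-0.5)(1.4375) = 0.03125
var(P + Q) = (1)²·0.25 + (1)²·3.49609375 + 2·(1)·(1)·0.03125 = 3.80859375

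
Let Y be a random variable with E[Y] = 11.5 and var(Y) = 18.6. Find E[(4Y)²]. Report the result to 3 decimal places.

2413.600

E[4Y] = 4·11.5 = 46
var(4Y) = (4)²·18.6 = 297.6
E[(4Y)²] = var((4Y)) + (E[(4Y)])² = 297.6 + (46)² = 2413.6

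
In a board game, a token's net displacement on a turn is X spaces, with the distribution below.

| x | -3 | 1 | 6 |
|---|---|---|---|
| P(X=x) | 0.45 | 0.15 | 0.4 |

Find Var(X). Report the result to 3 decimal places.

E[X] = (-3)(0.45) + (1)(0.15) + (6)(0.4) = 1.2
E[X²] = (-3)²(0.45) + (1)²(0.15) + (6)²(0.4) = 18.6
Var(X) = E[X²] − (E[X])² = 18.6 − (1.2)² = 17.16

17.160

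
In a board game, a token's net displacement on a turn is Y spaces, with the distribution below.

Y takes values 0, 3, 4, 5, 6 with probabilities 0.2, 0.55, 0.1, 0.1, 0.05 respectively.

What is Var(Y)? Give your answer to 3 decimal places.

2.728

E[Y] = (0)(0.2) + (3)(0.55) + (4)(0.1) + (5)(0.1) + (6)(0.05) = 2.85
E[Y²] = (0)²(0.2) + (3)²(0.55) + (4)²(0.1) + (5)²(0.1) + (6)²(0.05) = 10.85
Var(Y) = E[Y²] − (E[Y])² = 10.85 − (2.85)² = 2.7275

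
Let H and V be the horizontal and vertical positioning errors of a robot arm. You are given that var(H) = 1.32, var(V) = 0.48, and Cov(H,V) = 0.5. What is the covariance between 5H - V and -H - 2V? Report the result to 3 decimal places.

-10.140

Cov(5H - V, -H - 2V) = (5)(-1)var(H) + (-1)(-2)var(V) + [(5)(-2) + (-1)(-1)]Cov(H,V)
= -5·1.32 + 2·0.48 + -9·0.5 = -10.14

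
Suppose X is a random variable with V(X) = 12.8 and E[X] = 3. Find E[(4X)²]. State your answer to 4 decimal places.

E[4X] = 4·3 = 12
V(4X) = (4)²·12.8 = 204.8
E[(4X)²] = V((4X)) + (E[(4X)])² = 204.8 + (12)² = 348.8

348.8000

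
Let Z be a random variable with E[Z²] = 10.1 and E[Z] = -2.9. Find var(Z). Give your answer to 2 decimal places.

var(Z) = 10.1 − (-2.9)² = 1.69

1.69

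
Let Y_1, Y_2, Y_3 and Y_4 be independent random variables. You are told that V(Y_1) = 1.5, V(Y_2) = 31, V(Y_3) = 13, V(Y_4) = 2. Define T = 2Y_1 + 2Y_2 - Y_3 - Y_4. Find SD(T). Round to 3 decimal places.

By independence, V(T) = (2)²V(Y_1) + (2)²V(Y_2) + (-1)²V(Y_3) + (-1)²V(Y_4)
= (2)²·1.5 + (2)²·31 + (-1)²·13 + (-1)²·2 = 145
SD(T) = √145 ≈ 12.042

12.042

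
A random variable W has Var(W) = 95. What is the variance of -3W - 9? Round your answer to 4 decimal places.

Var(-3W - 9) = (-3)²·Var(W) = 9·95 = 855

855.0000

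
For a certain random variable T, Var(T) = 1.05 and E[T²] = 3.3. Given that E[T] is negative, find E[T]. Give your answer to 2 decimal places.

(E[T])² = E[T²] − Var(T) = 3.3 − 1.05 = 2.25
E[T] = −√2.25 = -1.5

-1.50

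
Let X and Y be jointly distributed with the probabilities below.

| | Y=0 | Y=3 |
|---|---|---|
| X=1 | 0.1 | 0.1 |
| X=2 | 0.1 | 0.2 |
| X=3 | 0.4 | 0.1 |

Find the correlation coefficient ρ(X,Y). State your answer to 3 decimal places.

-0.314

E[X] = 2.3,  E[Y] = 1.2
E[XY] = 2.4
cov(X,Y) = E[XY] − E[X]E[Y] = 2.4 − (2.3)(1.2) = -0.36
Var(X) = 0.61,  Var(Y) = 2.16
ρ = -0.36 / √(0.61·2.16) ≈ -0.314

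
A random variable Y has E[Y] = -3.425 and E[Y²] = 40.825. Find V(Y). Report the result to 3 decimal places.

29.094

V(Y) = 40.825 − (-3.425)² = 29.094375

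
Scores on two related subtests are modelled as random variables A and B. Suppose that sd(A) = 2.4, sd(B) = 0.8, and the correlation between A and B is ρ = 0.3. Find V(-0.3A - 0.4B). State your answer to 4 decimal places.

0.7590

V(A) = (2.4)² = 5.76;  V(B) = (0.8)² = 0.64
Cov(A,B) = ρ·sd(A)·sd(B) = 0.3·2.4·0.8 = 0.576
V(-0.3A - 0.4B) = (-0.3)²·V(A) + (-0.4)²·V(B) + 2·(-0.3)·(-0.4)·Cov(A,B)
= 0.09·5.76 + 0.16·0.64 + 0.24·0.576 = 0.75904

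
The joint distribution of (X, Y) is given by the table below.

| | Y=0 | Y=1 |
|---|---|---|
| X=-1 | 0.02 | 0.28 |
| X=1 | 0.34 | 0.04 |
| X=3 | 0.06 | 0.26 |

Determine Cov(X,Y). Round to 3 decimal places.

-0.063

E[X] = 1.04,  E[Y] = 0.58
E[XY] = 0.54
Cov(X,Y) = E[XY] − E[X]E[Y] = 0.54 − (1.04)(0.58) = -0.0632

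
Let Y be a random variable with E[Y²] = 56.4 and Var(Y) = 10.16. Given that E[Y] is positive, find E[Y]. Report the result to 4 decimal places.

6.8000

(E[Y])² = E[Y²] − Var(Y) = 56.4 − 10.16 = 46.24
E[Y] = √46.24 = 6.8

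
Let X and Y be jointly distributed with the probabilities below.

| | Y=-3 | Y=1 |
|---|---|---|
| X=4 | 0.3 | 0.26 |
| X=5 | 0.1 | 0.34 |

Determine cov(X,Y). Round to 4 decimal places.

E[X] = 4.44,  E[Y] = -0.6
E[XY] = -2.36
cov(X,Y) = E[XY] − E[X]E[Y] = -2.36 − (4.44)(-0.6) = 0.304

0.3040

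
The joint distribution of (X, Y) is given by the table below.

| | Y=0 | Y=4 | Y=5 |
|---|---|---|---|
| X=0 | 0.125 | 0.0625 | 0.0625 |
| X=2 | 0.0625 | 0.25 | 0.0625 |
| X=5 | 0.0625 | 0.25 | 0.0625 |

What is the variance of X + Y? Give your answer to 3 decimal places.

9.152

E[X] = 2.625,  E[Y] = 3.1875,  E[XY] = 9.1875
Var(X) = 10.875 − (2.625)² = 3.984375;  Var(Y) = 13.6875 − (3.1875)² = 3.52734375
Cov(X,Y) = 9.1875 − (2.625)(3.1875) = 0.8203125
Var(X + Y) = (1)²·3.984375 + (1)²·3.52734375 + 2·(1)·(1)·0.8203125 = 9.15234375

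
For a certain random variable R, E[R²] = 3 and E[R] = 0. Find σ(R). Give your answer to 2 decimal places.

Var(R) = 3 − (0)² = 3
σ(R) = √3 ≈ 1.73

1.73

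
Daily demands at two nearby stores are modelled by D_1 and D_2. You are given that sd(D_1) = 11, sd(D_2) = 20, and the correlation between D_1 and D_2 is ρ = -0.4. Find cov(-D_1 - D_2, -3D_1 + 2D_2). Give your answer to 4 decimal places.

V(D_1) = (11)² = 121;  V(D_2) = (20)² = 400
cov(D_1,D_2) = ρ·sd(D_1)·sd(D_2) = -0.4·11·20 = -88
cov(-D_1 - D_2, -3D_1 + 2D_2) = (-1)(-3)V(D_1) + (-1)(2)V(D_2) + [(-1)(2) + (-1)(-3)]cov(D_1,D_2)
= 3·121 + -2·400 + 1·-88 = -525

-525.0000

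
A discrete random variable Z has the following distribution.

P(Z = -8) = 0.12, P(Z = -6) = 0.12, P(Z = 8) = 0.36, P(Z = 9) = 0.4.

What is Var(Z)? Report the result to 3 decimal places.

E[Z] = (-8)(0.12) + (-6)(0.12) + (8)(0.36) + (9)(0.4) = 4.8
E[Z²] = (-8)²(0.12) + (-6)²(0.12) + (8)²(0.36) + (9)²(0.4) = 67.44
Var(Z) = E[Z²] − (E[Z])² = 67.44 − (4.8)² = 44.4

44.400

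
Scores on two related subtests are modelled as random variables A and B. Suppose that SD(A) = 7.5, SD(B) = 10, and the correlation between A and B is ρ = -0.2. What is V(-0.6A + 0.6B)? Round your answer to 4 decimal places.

V(A) = (7.5)² = 56.25;  V(B) = (10)² = 100
cov(A,B) = ρ·SD(A)·SD(B) = -0.2·7.5·10 = -15
V(-0.6A + 0.6B) = (-0.6)²·V(A) + (0.6)²·V(B) + 2·(-0.6)·(0.6)·cov(A,B)
= 0.36·56.25 + 0.36·100 + -0.72·-15 = 67.05

67.0500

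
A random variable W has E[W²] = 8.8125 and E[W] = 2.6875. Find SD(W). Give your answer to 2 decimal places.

1.26

V(W) = 8.8125 − (2.6875)² = 1.58984375
SD(W) = √1.58984375 ≈ 1.26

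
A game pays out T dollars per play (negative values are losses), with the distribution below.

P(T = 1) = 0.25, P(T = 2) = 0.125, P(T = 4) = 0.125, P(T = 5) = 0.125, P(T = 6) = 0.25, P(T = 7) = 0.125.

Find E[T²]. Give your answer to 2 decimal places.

E[T²] = (1)²(0.25) + (2)²(0.125) + (4)²(0.125) + (5)²(0.125) + (6)²(0.25) + (7)²(0.125) = 21

21.00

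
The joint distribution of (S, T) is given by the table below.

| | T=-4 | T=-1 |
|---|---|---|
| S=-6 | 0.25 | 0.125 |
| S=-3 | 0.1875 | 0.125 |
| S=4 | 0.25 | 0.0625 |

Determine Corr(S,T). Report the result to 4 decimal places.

E[S] = -1.9375,  E[T] = -3.0625
E[ST] = 5.125
cov(S,T) = E[ST] − E[S]E[T] = 5.125 − (-1.9375)(-3.0625) = -0.80859375
V(S) = 17.55859375,  V(T) = 1.93359375
ρ = -0.80859375 / √(17.55859375·1.93359375) ≈ -0.1388

-0.1388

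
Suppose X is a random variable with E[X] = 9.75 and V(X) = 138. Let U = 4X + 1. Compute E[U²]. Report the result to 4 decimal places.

3808.0000

E[4X + 1] = 4·9.75 + 1 = 40
V(4X + 1) = (4)²·138 = 2208
E[U²] = V(U) + (E[U])² = 2208 + (40)² = 3808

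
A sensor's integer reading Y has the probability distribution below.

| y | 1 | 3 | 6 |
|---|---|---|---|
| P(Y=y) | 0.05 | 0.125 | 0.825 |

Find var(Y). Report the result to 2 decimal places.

1.98

E[Y] = (1)(0.05) + (3)(0.125) + (6)(0.825) = 5.375
E[Y²] = (1)²(0.05) + (3)²(0.125) + (6)²(0.825) = 30.875
var(Y) = E[Y²] − (E[Y])² = 30.875 − (5.375)² = 1.984375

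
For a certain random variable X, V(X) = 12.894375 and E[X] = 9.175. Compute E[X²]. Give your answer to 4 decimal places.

E[X²] = V(X) + (E[X])² = 12.894375 + (9.175)² = 97.075

97.0750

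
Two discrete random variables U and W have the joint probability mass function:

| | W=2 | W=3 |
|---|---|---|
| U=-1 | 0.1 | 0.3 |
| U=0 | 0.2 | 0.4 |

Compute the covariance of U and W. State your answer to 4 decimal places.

-0.0200

E[U] = -0.4,  E[W] = 2.7
E[UW] = -1.1
Cov(U,W) = E[UW] − E[U]E[W] = -1.1 − (-0.4)(2.7) = -0.02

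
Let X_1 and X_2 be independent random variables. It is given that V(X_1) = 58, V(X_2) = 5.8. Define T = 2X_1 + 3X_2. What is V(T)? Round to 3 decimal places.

By independence, V(T) = (2)²V(X_1) + (3)²V(X_2)
= (2)²·58 + (3)²·5.8 = 284.2

284.200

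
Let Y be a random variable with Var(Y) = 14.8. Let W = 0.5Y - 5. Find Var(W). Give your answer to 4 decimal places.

3.7000

Var(0.5Y - 5) = (0.5)²·Var(Y) = 0.25·14.8 = 3.7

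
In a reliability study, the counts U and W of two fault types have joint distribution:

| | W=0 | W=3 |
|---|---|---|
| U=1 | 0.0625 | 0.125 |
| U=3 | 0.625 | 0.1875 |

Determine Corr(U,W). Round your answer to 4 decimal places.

-0.3671

E[U] = 2.625,  E[W] = 0.9375
E[UW] = 2.0625
Cov(U,W) = E[UW] − E[U]E[W] = 2.0625 − (2.625)(0.9375) = -0.3984375
V(U) = 0.609375,  V(W) = 1.93359375
ρ = -0.3984375 / √(0.609375·1.93359375) ≈ -0.3671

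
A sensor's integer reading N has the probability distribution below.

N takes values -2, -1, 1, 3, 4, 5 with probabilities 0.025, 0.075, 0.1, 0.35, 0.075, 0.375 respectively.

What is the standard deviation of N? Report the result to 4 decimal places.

E[N] = (-2)(0.025) + (-1)(0.075) + (1)(0.1) + (3)(0.35) + (4)(0.075) + (5)(0.375) = 3.2
E[N²] = (-2)²(0.025) + (-1)²(0.075) + (1)²(0.1) + (3)²(0.35) + (4)²(0.075) + (5)²(0.375) = 14
V(N) = E[N²] − (E[N])² = 14 − (3.2)² = 3.76
sd(N) = √3.76 ≈ 1.9391

1.9391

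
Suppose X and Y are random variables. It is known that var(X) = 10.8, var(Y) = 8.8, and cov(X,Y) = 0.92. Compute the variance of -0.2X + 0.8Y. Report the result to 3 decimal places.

5.770

var(-0.2X + 0.8Y) = (-0.2)²·var(X) + (0.8)²·var(Y) + 2·(-0.2)·(0.8)·cov(X,Y)
= 0.04·10.8 + 0.64·8.8 + -0.32·0.92 = 5.7696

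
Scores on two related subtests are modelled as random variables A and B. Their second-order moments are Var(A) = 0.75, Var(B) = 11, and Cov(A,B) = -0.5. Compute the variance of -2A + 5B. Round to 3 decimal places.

Var(-2A + 5B) = (-2)²·Var(A) + (5)²·Var(B) + 2·(-2)·(5)·Cov(A,B)
= 4·0.75 + 25·11 + -20·-0.5 = 288

288.000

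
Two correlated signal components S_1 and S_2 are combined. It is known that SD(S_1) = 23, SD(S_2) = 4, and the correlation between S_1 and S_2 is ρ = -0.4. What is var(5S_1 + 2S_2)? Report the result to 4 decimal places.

12553.0000

var(S_1) = (23)² = 529;  var(S_2) = (4)² = 16
Cov(S_1,S_2) = ρ·SD(S_1)·SD(S_2) = -0.4·23·4 = -36.8
var(5S_1 + 2S_2) = (5)²·var(S_1) + (2)²·var(S_2) + 2·(5)·(2)·Cov(S_1,S_2)
= 25·529 + 4·16 + 20·-36.8 = 12553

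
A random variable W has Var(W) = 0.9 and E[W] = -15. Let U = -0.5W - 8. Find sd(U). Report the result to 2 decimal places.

0.47

Var(-0.5W - 8) = (-0.5)²·0.9 = 0.225
sd(U) = √0.225 ≈ 0.47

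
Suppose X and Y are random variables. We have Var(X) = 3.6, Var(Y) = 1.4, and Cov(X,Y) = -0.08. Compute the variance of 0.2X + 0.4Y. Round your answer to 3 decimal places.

0.355

Var(0.2X + 0.4Y) = (0.2)²·Var(X) + (0.4)²·Var(Y) + 2·(0.2)·(0.4)·Cov(X,Y)
= 0.04·3.6 + 0.16·1.4 + 0.16·-0.08 = 0.3552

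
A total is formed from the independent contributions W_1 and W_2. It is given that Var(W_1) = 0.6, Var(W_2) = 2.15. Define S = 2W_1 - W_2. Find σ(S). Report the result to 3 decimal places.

By independence, Var(S) = (2)²Var(W_1) + (-1)²Var(W_2)
= (2)²·0.6 + (-1)²·2.15 = 4.55
σ(S) = √4.55 ≈ 2.133

2.133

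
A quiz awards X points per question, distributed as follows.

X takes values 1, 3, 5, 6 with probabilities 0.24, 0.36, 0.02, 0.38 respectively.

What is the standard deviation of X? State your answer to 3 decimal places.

E[X] = (1)(0.24) + (3)(0.36) + (5)(0.02) + (6)(0.38) = 3.7
E[X²] = (1)²(0.24) + (3)²(0.36) + (5)²(0.02) + (6)²(0.38) = 17.66
var(X) = E[X²] − (E[X])² = 17.66 − (3.7)² = 3.97
sd(X) = √3.97 ≈ 1.992

1.992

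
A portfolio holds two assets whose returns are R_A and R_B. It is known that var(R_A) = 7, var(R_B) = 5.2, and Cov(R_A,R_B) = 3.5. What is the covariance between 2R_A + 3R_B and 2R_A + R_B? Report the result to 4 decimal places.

71.6000

Cov(2R_A + 3R_B, 2R_A + R_B) = (2)(2)var(R_A) + (3)(1)var(R_B) + [(2)(1) + (3)(2)]Cov(R_A,R_B)
= 4·7 + 3·5.2 + 8·3.5 = 71.6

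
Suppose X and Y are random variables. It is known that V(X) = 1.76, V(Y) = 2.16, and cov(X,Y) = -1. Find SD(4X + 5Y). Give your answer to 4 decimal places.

V(4X + 5Y) = (4)²·V(X) + (5)²·V(Y) + 2·(4)·(5)·cov(X,Y)
= 16·1.76 + 25·2.16 + 40·-1 = 42.16
SD(4X + 5Y) = √42.16 ≈ 6.4931

6.4931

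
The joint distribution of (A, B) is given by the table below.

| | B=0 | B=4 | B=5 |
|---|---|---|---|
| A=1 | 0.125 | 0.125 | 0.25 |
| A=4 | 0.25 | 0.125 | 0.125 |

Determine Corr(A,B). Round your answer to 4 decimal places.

-0.2765

E[A] = 2.5,  E[B] = 2.875
E[AB] = 6.25
cov(A,B) = E[AB] − E[A]E[B] = 6.25 − (2.5)(2.875) = -0.9375
Var(A) = 2.25,  Var(B) = 5.109375
ρ = -0.9375 / √(2.25·5.109375) ≈ -0.2765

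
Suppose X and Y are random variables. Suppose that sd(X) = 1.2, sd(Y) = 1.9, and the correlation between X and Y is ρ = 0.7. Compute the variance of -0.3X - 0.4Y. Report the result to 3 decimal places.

1.090

Var(X) = (1.2)² = 1.44;  Var(Y) = (1.9)² = 3.61
Cov(X,Y) = ρ·sd(X)·sd(Y) = 0.7·1.2·1.9 = 1.596
Var(-0.3X - 0.4Y) = (-0.3)²·Var(X) + (-0.4)²·Var(Y) + 2·(-0.3)·(-0.4)·Cov(X,Y)
= 0.09·1.44 + 0.16·3.61 + 0.24·1.596 = 1.09024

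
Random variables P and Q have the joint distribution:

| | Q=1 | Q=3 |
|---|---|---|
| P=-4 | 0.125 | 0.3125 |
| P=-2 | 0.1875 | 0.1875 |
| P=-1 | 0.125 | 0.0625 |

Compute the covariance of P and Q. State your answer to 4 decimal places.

-0.3516

E[P] = -2.6875,  E[Q] = 2.125
E[PQ] = -6.0625
Cov(P,Q) = E[PQ] − E[P]E[Q] = -6.0625 − (-2.6875)(2.125) = -0.3515625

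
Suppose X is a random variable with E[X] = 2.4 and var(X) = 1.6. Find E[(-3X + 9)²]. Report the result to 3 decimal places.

E[-3X + 9] = -3·2.4 + 9 = 1.8
var(-3X + 9) = (-3)²·1.6 = 14.4
E[(-3X + 9)²] = var((-3X + 9)) + (E[(-3X + 9)])² = 14.4 + (1.8)² = 17.64

17.640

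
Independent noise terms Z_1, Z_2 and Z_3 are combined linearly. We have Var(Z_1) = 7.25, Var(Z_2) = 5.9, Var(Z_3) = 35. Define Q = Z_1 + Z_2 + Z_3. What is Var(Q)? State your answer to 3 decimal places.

48.150

By independence, Var(Q) = (1)²Var(Z_1) + (1)²Var(Z_2) + (1)²Var(Z_3)
= (1)²·7.25 + (1)²·5.9 + (1)²·35 = 48.15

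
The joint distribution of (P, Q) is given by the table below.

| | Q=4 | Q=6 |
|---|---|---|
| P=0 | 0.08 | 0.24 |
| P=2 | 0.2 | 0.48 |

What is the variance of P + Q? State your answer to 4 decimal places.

1.6000

E[P] = 1.36,  E[Q] = 5.44,  E[PQ] = 7.36
Var(P) = 2.72 − (1.36)² = 0.8704;  Var(Q) = 30.4 − (5.44)² = 0.8064
cov(P,Q) = 7.36 − (1.36)(5.44) = -0.0384
Var(P + Q) = (1)²·0.8704 + (1)²·0.8064 + 2·(1)·(1)·-0.0384 = 1.6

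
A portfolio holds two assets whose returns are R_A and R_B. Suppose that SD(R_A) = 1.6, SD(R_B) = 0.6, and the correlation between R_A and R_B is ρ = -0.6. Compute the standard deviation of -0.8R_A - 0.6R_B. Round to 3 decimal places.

1.102

var(R_A) = (1.6)² = 2.56;  var(R_B) = (0.6)² = 0.36
Cov(R_A,R_B) = ρ·SD(R_A)·SD(R_B) = -0.6·1.6·0.6 = -0.576
var(-0.8R_A - 0.6R_B) = (-0.8)²·var(R_A) + (-0.6)²·var(R_B) + 2·(-0.8)·(-0.6)·Cov(R_A,R_B)
= 0.64·2.56 + 0.36·0.36 + 0.96·-0.576 = 1.21504
SD(-0.8R_A - 0.6R_B) = √1.21504 ≈ 1.102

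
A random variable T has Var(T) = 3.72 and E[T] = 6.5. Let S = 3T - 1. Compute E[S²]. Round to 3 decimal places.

375.730

E[3T - 1] = 3·6.5 − 1 = 18.5
Var(3T - 1) = (3)²·3.72 = 33.48
E[S²] = Var(S) + (E[S])² = 33.48 + (18.5)² = 375.73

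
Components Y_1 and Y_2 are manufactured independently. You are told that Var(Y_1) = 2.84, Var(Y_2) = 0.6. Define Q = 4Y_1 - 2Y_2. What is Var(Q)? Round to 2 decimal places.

By independence, Var(Q) = (4)²Var(Y_1) + (-2)²Var(Y_2)
= (4)²·2.84 + (-2)²·0.6 = 47.84

47.84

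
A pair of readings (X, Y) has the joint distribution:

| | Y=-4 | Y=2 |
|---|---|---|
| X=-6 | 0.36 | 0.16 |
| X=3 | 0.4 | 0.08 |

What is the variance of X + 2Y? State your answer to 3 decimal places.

38.880

E[X] = -1.68,  E[Y] = -2.56,  E[XY] = 2.4
var(X) = 23.04 − (-1.68)² = 20.2176;  var(Y) = 13.12 − (-2.56)² = 6.5664
Cov(X,Y) = 2.4 − (-1.68)(-2.56) = -1.9008
var(X + 2Y) = (1)²·20.2176 + (2)²·6.5664 + 2·(1)·(2)·-1.9008 = 38.88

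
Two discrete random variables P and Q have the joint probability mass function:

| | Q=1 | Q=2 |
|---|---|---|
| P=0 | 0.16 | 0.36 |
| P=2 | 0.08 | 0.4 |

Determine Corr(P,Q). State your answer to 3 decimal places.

0.165

E[P] = 0.96,  E[Q] = 1.76
E[PQ] = 1.76
Cov(P,Q) = E[PQ] − E[P]E[Q] = 1.76 − (0.96)(1.76) = 0.0704
V(P) = 0.9984,  V(Q) = 0.1824
ρ = 0.0704 / √(0.9984·0.1824) ≈ 0.165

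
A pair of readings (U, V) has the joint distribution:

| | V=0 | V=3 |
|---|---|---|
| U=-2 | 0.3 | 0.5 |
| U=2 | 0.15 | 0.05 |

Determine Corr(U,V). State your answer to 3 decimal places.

E[U] = -1.2,  E[V] = 1.65
E[UV] = -2.7
cov(U,V) = E[UV] − E[U]E[V] = -2.7 − (-1.2)(1.65) = -0.72
var(U) = 2.56,  var(V) = 2.2275
ρ = -0.72 / √(2.56·2.2275) ≈ -0.302

-0.302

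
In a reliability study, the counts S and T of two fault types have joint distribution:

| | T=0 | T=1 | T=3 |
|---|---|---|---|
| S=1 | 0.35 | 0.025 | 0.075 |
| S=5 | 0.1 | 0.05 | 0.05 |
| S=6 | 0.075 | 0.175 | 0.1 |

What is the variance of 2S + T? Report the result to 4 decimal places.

E[S] = 3.55,  E[T] = 0.925,  E[ST] = 4.1
V(S) = 18.05 − (3.55)² = 5.4475;  V(T) = 2.275 − (0.925)² = 1.419375
Cov(S,T) = 4.1 − (3.55)(0.925) = 0.81625
V(2S + T) = (2)²·5.4475 + (1)²·1.419375 + 2·(2)·(1)·0.81625 = 26.474375

26.4744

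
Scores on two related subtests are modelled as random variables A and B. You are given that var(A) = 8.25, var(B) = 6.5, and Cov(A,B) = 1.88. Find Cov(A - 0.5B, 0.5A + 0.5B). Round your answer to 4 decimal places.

Cov(A - 0.5B, 0.5A + 0.5B) = (1)(0.5)var(A) + (-0.5)(0.5)var(B) + [(1)(0.5) + (-0.5)(0.5)]Cov(A,B)
= 0.5·8.25 + -0.25·6.5 + 0.25·1.88 = 2.97

2.9700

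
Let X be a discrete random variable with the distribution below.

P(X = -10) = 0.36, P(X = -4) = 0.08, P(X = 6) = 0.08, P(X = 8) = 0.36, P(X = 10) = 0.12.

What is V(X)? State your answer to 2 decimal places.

74.79

E[X] = (-10)(0.36) + (-4)(0.08) + (6)(0.08) + (8)(0.36) + (10)(0.12) = 0.64
E[X²] = (-10)²(0.36) + (-4)²(0.08) + (6)²(0.08) + (8)²(0.36) + (10)²(0.12) = 75.2
V(X) = E[X²] − (E[X])² = 75.2 − (0.64)² = 74.7904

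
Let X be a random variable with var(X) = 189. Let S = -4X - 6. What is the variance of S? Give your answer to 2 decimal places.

3024.00

var(-4X - 6) = (-4)²·var(X) = 16·189 = 3024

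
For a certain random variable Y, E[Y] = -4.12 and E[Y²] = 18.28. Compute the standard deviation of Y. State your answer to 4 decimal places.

1.1426

var(Y) = 18.28 − (-4.12)² = 1.3056
σ(Y) = √1.3056 ≈ 1.1426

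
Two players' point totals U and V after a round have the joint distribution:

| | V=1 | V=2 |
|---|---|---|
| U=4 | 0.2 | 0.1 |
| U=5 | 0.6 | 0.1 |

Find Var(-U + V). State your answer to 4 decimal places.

E[U] = 4.7,  E[V] = 1.2,  E[UV] = 5.6
Var(U) = 22.3 − (4.7)² = 0.21;  Var(V) = 1.6 − (1.2)² = 0.16
Cov(U,V) = 5.6 − (4.7)(1.2) = -0.04
Var(-U + V) = (-1)²·0.21 + (1)²·0.16 + 2·(-1)·(1)·-0.04 = 0.45

0.4500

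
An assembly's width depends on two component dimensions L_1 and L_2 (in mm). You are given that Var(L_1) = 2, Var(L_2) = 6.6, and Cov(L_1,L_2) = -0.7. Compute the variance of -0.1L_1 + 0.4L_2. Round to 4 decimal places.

Var(-0.1L_1 + 0.4L_2) = (-0.1)²·Var(L_1) + (0.4)²·Var(L_2) + 2·(-0.1)·(0.4)·Cov(L_1,L_2)
= 0.01·2 + 0.16·6.6 + -0.08·-0.7 = 1.132

1.1320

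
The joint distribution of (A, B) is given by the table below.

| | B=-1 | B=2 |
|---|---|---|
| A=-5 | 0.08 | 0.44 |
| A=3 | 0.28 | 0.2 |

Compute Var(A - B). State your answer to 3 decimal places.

23.194

E[A] = -1.16,  E[B] = 0.92,  E[AB] = -3.64
Var(A) = 17.32 − (-1.16)² = 15.9744;  Var(B) = 2.92 − (0.92)² = 2.0736
Cov(A,B) = -3.64 − (-1.16)(0.92) = -2.5728
Var(A - B) = (1)²·15.9744 + (-1)²·2.0736 + 2·(1)·(-1)·-2.5728 = 23.1936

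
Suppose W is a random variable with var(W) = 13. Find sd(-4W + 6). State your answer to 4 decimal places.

var(-4W + 6) = (-4)²·13 = 208
sd(-4W + 6) = √208 ≈ 14.4222

14.4222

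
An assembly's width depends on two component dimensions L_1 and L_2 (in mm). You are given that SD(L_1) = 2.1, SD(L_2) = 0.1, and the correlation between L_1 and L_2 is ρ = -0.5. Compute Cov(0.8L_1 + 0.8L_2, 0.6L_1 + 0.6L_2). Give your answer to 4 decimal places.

2.0208

Var(L_1) = (2.1)² = 4.41;  Var(L_2) = (0.1)² = 0.01
Cov(L_1,L_2) = ρ·SD(L_1)·SD(L_2) = -0.5·2.1·0.1 = -0.105
Cov(0.8L_1 + 0.8L_2, 0.6L_1 + 0.6L_2) = (0.8)(0.6)Var(L_1) + (0.8)(0.6)Var(L_2) + [(0.8)(0.6) + (0.8)(0.6)]Cov(L_1,L_2)
= 0.48·4.41 + 0.48·0.01 + 0.96·-0.105 = 2.0208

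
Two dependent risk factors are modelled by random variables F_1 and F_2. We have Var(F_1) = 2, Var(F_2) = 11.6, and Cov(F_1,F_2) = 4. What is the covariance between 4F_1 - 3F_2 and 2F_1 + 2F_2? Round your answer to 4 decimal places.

-45.6000

Cov(4F_1 - 3F_2, 2F_1 + 2F_2) = (4)(2)Var(F_1) + (-3)(2)Var(F_2) + [(4)(2) + (-3)(2)]Cov(F_1,F_2)
= 8·2 + -6·11.6 + 2·4 = -45.6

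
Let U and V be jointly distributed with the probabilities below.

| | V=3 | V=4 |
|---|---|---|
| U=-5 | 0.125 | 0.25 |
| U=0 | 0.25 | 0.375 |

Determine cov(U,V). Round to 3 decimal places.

-0.078

E[U] = -1.875,  E[V] = 3.625
E[UV] = -6.875
cov(U,V) = E[UV] − E[U]E[V] = -6.875 − (-1.875)(3.625) = -0.078125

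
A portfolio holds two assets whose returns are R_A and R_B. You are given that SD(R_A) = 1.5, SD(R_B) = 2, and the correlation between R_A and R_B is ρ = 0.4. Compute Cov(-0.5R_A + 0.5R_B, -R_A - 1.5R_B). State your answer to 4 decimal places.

Var(R_A) = (1.5)² = 2.25;  Var(R_B) = (2)² = 4
Cov(R_A,R_B) = ρ·SD(R_A)·SD(R_B) = 0.4·1.5·2 = 1.2
Cov(-0.5R_A + 0.5R_B, -R_A - 1.5R_B) = (-0.5)(-1)Var(R_A) + (0.5)(-1.5)Var(R_B) + [(-0.5)(-1.5) + (0.5)(-1)]Cov(R_A,R_B)
= 0.5·2.25 + -0.75·4 + 0.25·1.2 = -1.575

-1.5750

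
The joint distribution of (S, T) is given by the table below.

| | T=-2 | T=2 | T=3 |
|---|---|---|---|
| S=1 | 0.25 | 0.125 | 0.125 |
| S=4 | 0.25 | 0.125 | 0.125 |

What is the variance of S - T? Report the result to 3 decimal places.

E[S] = 2.5,  E[T] = 0.25,  E[ST] = 0.625
Var(S) = 8.5 − (2.5)² = 2.25;  Var(T) = 5.25 − (0.25)² = 5.1875
cov(S,T) = 0.625 − (2.5)(0.25) = 0
Var(S - T) = (1)²·2.25 + (-1)²·5.1875 + 2·(1)·(-1)·0 = 7.4375

7.438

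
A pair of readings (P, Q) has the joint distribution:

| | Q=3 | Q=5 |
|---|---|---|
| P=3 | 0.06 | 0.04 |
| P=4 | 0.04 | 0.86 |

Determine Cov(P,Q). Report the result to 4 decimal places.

E[P] = 3.9,  E[Q] = 4.8
E[PQ] = 18.82
Cov(P,Q) = E[PQ] − E[P]E[Q] = 18.82 − (3.9)(4.8) = 0.1

0.1000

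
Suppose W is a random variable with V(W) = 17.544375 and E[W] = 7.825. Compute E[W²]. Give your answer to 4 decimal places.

E[W²] = V(W) + (E[W])² = 17.544375 + (7.825)² = 78.775

78.7750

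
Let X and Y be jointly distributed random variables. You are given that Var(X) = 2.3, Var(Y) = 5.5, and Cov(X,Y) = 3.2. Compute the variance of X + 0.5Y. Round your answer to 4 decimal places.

6.8750

Var(X + 0.5Y) = (1)²·Var(X) + (0.5)²·Var(Y) + 2·(1)·(0.5)·Cov(X,Y)
= 1·2.3 + 0.25·5.5 + 1·3.2 = 6.875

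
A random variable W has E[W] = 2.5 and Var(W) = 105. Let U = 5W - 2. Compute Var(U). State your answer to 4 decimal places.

Var(5W - 2) = (5)²·Var(W) = 25·105 = 2625

2625.0000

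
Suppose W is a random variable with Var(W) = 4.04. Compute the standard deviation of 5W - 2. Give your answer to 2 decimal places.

Var(5W - 2) = (5)²·4.04 = 101
sd(5W - 2) = √101 ≈ 10.05

10.05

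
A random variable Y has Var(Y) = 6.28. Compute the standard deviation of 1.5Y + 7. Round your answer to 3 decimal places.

3.759

Var(1.5Y + 7) = (1.5)²·6.28 = 14.13
σ(1.5Y + 7) = √14.13 ≈ 3.759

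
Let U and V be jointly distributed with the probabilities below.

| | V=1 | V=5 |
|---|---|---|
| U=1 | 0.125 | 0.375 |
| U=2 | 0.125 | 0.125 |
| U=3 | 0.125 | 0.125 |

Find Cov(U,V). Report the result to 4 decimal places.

-0.3750

E[U] = 1.75,  E[V] = 3.5
E[UV] = 5.75
Cov(U,V) = E[UV] − E[U]E[V] = 5.75 − (1.75)(3.5) = -0.375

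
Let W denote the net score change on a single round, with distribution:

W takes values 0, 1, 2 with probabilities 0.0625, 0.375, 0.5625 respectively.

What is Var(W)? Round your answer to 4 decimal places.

0.3750

E[W] = (0)(0.0625) + (1)(0.375) + (2)(0.5625) = 1.5
E[W²] = (0)²(0.0625) + (1)²(0.375) + (2)²(0.5625) = 2.625
Var(W) = E[W²] − (E[W])² = 2.625 − (1.5)² = 0.375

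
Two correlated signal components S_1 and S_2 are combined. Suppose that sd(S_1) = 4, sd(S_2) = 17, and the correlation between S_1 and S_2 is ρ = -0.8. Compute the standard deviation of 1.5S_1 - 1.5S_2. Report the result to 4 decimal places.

30.5131

V(S_1) = (4)² = 16;  V(S_2) = (17)² = 289
cov(S_1,S_2) = ρ·sd(S_1)·sd(S_2) = -0.8·4·17 = -54.4
V(1.5S_1 - 1.5S_2) = (1.5)²·V(S_1) + (-1.5)²·V(S_2) + 2·(1.5)·(-1.5)·cov(S_1,S_2)
= 2.25·16 + 2.25·289 + -4.5·-54.4 = 931.05
sd(1.5S_1 - 1.5S_2) = √931.05 ≈ 30.5131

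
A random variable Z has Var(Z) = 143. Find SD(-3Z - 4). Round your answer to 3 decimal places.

Var(-3Z - 4) = (-3)²·143 = 1287
SD(-3Z - 4) = √1287 ≈ 35.875

35.875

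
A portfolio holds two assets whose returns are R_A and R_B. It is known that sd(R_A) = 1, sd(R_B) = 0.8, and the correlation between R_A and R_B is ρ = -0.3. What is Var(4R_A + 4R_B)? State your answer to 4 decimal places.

Var(R_A) = (1)² = 1;  Var(R_B) = (0.8)² = 0.64
Cov(R_A,R_B) = ρ·sd(R_A)·sd(R_B) = -0.3·1·0.8 = -0.24
Var(4R_A + 4R_B) = (4)²·Var(R_A) + (4)²·Var(R_B) + 2·(4)·(4)·Cov(R_A,R_B)
= 16·1 + 16·0.64 + 32·-0.24 = 18.56

18.5600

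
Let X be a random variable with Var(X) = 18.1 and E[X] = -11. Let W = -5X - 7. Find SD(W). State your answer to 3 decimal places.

21.272

Var(-5X - 7) = (-5)²·18.1 = 452.5
SD(W) = √452.5 ≈ 21.272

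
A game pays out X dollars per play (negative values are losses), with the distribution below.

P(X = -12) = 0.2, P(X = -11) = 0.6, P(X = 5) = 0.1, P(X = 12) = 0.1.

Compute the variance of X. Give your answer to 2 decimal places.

E[X] = (-12)(0.2) + (-11)(0.6) + (5)(0.1) + (12)(0.1) = -7.3
E[X²] = (-12)²(0.2) + (-11)²(0.6) + (5)²(0.1) + (12)²(0.1) = 118.3
Var(X) = E[X²] − (E[X])² = 118.3 − (-7.3)² = 65.01

65.01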